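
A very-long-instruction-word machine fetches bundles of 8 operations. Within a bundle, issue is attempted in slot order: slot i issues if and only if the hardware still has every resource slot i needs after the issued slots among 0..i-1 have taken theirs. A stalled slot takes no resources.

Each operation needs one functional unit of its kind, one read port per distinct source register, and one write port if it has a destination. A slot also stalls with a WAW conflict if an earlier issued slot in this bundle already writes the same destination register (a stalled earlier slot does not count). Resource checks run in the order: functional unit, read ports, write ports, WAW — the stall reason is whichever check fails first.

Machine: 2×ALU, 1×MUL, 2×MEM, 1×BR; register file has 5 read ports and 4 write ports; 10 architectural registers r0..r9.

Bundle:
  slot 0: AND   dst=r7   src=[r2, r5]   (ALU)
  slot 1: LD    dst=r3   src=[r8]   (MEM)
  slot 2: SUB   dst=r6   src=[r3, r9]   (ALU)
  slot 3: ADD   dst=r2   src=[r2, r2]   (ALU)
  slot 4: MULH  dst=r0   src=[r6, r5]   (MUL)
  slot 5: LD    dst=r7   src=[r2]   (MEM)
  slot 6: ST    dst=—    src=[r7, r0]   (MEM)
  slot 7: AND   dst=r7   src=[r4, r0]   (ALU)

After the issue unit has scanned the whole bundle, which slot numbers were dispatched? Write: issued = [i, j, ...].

issued = [0, 1, 2]

slot 0 (ALU): ISSUE — free A1,Mu1,Ld2,B1 rp3 wp3
slot 1 (MEM): ISSUE — free A1,Mu1,Ld1,B1 rp2 wp2
slot 2 (ALU): ISSUE — free A0,Mu1,Ld1,B1 rp0 wp1
slot 3 (ALU): stall FU — free A0,Mu1,Ld1,B1 rp0 wp1
slot 4 (MUL): stall RD_PORT — free A0,Mu1,Ld1,B1 rp0 wp1
slot 5 (MEM): stall RD_PORT — free A0,Mu1,Ld1,B1 rp0 wp1
slot 6 (MEM): stall RD_PORT — free A0,Mu1,Ld1,B1 rp0 wp1
slot 7 (ALU): stall FU — free A0,Mu1,Ld1,B1 rp0 wp1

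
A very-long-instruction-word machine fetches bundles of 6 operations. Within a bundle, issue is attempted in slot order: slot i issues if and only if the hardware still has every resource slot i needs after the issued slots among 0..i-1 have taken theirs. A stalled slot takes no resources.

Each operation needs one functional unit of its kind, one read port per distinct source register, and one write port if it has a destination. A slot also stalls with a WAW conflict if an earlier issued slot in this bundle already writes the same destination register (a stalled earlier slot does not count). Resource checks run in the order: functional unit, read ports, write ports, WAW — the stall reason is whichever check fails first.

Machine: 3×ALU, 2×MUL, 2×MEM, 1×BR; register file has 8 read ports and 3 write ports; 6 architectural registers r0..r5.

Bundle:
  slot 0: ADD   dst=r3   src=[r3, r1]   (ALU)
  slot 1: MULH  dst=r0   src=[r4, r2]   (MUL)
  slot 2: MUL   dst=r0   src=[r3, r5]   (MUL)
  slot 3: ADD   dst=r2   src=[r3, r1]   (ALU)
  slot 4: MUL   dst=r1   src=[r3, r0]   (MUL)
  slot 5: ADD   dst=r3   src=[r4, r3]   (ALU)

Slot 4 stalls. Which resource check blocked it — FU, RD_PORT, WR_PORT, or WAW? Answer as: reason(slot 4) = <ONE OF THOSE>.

reason(slot 4) = WR_PORT

[0] ALU needs rd=2 wr=1: ok; after: ALU=2 MUL=2 MEM=2 BR=1, R=6, W=2
[1] MUL needs rd=2 wr=1: ok; after: ALU=2 MUL=1 MEM=2 BR=1, R=4, W=1
[2] MUL needs rd=2 wr=1: WAW; after: ALU=2 MUL=1 MEM=2 BR=1, R=4, W=1
[3] ALU needs rd=2 wr=1: ok; after: ALU=1 MUL=1 MEM=2 BR=1, R=2, W=0
[4] MUL needs rd=2 wr=1: WR_PORT; after: ALU=1 MUL=1 MEM=2 BR=1, R=2, W=0
[5] ALU needs rd=2 wr=1: WR_PORT; after: ALU=1 MUL=1 MEM=2 BR=1, R=2, W=0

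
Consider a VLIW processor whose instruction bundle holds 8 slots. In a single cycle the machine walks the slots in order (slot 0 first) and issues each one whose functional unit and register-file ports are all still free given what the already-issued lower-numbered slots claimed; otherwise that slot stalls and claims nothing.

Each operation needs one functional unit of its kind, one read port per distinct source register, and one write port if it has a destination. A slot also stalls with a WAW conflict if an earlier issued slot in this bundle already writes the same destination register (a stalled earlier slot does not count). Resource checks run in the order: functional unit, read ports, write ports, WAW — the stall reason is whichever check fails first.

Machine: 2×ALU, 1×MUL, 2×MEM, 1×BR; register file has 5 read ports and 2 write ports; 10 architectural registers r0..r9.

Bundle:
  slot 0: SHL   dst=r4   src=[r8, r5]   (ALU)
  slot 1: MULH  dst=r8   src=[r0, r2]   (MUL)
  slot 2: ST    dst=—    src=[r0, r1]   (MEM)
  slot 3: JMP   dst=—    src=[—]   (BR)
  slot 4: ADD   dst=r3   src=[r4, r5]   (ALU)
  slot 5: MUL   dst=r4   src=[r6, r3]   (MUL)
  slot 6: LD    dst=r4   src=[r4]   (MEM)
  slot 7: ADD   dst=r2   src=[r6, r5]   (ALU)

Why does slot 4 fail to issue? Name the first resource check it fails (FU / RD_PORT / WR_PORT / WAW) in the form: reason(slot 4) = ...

reason(slot 4) = RD_PORT

  0. ALU→r4 ⇒ go  {1A/1Mu/2Ld/1B | 3r 1w}
  1. MUL→r8 ⇒ go  {1A/0Mu/2Ld/1B | 1r 0w}
  2. MEM ⇒ no(RD_PORT)  {1A/0Mu/2Ld/1B | 1r 0w}
  3. BR ⇒ go  {1A/0Mu/2Ld/0B | 1r 0w}
  4. ALU→r3 ⇒ no(RD_PORT)  {1A/0Mu/2Ld/0B | 1r 0w}
  5. MUL→r4 ⇒ no(FU)  {1A/0Mu/2Ld/0B | 1r 0w}
  6. MEM→r4 ⇒ no(WR_PORT)  {1A/0Mu/2Ld/0B | 1r 0w}
  7. ALU→r2 ⇒ no(RD_PORT)  {1A/0Mu/2Ld/0B | 1r 0w}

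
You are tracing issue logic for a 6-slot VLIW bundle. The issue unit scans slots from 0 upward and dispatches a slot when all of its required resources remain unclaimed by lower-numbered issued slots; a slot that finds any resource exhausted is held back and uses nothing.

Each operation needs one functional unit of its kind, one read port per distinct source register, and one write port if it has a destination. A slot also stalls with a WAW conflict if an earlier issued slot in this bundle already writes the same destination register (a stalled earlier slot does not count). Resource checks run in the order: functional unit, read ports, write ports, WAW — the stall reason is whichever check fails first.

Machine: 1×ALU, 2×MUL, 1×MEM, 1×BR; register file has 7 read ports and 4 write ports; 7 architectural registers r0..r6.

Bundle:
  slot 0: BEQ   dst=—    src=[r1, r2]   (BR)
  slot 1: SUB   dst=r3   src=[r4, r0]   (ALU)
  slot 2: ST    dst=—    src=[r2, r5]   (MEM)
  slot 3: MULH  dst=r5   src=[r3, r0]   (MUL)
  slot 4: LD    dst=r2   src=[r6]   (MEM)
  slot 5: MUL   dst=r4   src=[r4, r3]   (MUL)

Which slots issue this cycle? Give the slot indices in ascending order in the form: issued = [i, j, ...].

issued = [0, 1, 2]

#0 BR src=r1,r2 dispatched  <A:1 Mu:2 Ld:1 B:0 rd:5 wr:4>
#1 ALU src=r4,r0 dispatched  <A:0 Mu:2 Ld:1 B:0 rd:3 wr:3>
#2 MEM src=r2,r5 dispatched  <A:0 Mu:2 Ld:0 B:0 rd:1 wr:3>
#3 MUL src=r3,r0 held:RD_PORT  <A:0 Mu:2 Ld:0 B:0 rd:1 wr:3>
#4 MEM src=r6 held:FU  <A:0 Mu:2 Ld:0 B:0 rd:1 wr:3>
#5 MUL src=r4,r3 held:RD_PORT  <A:0 Mu:2 Ld:0 B:0 rd:1 wr:3>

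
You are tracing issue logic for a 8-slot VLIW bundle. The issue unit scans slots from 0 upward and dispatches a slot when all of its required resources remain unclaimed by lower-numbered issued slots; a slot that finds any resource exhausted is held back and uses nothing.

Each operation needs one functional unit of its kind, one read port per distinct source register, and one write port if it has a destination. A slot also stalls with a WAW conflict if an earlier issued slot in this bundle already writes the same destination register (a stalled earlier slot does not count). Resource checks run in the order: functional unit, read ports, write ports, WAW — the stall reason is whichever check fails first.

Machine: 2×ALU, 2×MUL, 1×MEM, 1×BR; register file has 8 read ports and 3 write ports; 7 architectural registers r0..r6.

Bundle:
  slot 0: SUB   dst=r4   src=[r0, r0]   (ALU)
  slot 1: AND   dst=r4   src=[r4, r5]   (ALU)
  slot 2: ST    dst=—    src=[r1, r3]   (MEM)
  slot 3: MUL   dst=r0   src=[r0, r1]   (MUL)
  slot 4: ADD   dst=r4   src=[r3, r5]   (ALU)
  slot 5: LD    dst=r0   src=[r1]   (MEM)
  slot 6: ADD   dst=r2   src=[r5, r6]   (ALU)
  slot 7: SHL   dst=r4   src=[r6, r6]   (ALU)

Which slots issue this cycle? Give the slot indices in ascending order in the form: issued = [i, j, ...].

issued = [0, 2, 3, 6]

  0. ALU→r4 ⇒ go  {1A/2Mu/1Ld/1B | 7r 2w}
  1. ALU→r4 ⇒ no(WAW)  {1A/2Mu/1Ld/1B | 7r 2w}
  2. MEM ⇒ go  {1A/2Mu/0Ld/1B | 5r 2w}
  3. MUL→r0 ⇒ go  {1A/1Mu/0Ld/1B | 3r 1w}
  4. ALU→r4 ⇒ no(WAW)  {1A/1Mu/0Ld/1B | 3r 1w}
  5. MEM→r0 ⇒ no(FU)  {1A/1Mu/0Ld/1B | 3r 1w}
  6. ALU→r2 ⇒ go  {0A/1Mu/0Ld/1B | 1r 0w}
  7. ALU→r4 ⇒ no(FU)  {0A/1Mu/0Ld/1B | 1r 0w}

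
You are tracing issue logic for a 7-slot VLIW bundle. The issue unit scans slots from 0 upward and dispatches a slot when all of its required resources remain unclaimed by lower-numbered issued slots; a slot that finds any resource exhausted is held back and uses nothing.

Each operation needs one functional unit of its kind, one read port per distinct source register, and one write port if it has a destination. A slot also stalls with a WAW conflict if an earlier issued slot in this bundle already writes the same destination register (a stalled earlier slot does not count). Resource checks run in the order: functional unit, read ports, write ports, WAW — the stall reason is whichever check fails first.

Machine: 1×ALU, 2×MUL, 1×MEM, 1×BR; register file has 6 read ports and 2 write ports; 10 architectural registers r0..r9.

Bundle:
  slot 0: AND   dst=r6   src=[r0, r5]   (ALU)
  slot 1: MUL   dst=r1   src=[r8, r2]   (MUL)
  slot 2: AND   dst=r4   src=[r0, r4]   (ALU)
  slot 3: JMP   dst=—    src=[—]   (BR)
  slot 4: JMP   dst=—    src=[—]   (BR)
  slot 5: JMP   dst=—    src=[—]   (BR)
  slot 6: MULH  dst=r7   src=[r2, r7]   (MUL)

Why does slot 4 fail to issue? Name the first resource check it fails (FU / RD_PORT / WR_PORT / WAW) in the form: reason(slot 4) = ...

reason(slot 4) = FU

#0 ALU src=r0,r5 dispatched  <A:0 Mu:2 Ld:1 B:1 rd:4 wr:1>
#1 MUL src=r8,r2 dispatched  <A:0 Mu:1 Ld:1 B:1 rd:2 wr:0>
#2 ALU src=r0,r4 held:FU  <A:0 Mu:1 Ld:1 B:1 rd:2 wr:0>
#3 BR src=- dispatched  <A:0 Mu:1 Ld:1 B:0 rd:2 wr:0>
#4 BR src=- held:FU  <A:0 Mu:1 Ld:1 B:0 rd:2 wr:0>
#5 BR src=- held:FU  <A:0 Mu:1 Ld:1 B:0 rd:2 wr:0>
#6 MUL src=r2,r7 held:WR_PORT  <A:0 Mu:1 Ld:1 B:0 rd:2 wr:0>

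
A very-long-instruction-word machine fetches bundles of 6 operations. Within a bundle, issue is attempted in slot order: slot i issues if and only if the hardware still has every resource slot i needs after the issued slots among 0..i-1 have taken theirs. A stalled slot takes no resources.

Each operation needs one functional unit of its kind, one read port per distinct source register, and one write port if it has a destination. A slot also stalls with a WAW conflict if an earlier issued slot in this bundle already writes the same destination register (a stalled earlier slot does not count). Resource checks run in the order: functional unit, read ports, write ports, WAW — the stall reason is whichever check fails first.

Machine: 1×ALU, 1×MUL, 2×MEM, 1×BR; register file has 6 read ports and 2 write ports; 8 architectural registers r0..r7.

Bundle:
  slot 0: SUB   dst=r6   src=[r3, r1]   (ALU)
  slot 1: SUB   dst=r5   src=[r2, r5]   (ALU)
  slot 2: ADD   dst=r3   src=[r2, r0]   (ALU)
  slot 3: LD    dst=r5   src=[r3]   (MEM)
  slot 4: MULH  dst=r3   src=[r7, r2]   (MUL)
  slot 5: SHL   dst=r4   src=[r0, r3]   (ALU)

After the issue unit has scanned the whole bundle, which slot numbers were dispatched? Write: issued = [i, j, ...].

  0. ALU→r6 ⇒ go  {0A/1Mu/2Ld/1B | 4r 1w}
  1. ALU→r5 ⇒ no(FU)  {0A/1Mu/2Ld/1B | 4r 1w}
  2. ALU→r3 ⇒ no(FU)  {0A/1Mu/2Ld/1B | 4r 1w}
  3. MEM→r5 ⇒ go  {0A/1Mu/1Ld/1B | 3r 0w}
  4. MUL→r3 ⇒ no(WR_PORT)  {0A/1Mu/1Ld/1B | 3r 0w}
  5. ALU→r4 ⇒ no(FU)  {0A/1Mu/1Ld/1B | 3r 0w}

issued = [0, 3]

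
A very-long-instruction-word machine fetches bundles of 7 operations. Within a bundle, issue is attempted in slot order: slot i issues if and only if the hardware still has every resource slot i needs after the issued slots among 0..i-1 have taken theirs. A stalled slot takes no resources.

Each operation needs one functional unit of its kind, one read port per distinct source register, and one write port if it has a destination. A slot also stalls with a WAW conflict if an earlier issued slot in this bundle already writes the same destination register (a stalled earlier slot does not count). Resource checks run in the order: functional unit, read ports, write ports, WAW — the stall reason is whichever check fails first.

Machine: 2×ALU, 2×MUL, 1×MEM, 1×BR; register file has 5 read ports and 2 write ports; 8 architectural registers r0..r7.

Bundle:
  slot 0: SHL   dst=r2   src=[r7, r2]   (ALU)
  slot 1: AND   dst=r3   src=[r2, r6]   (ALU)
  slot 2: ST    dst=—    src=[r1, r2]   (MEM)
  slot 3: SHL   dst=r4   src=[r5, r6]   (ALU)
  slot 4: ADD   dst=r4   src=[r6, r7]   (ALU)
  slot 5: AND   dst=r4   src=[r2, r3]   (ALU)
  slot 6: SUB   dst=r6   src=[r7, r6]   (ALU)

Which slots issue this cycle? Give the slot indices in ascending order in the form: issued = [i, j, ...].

#0 ALU src=r7,r2 dispatched  <A:1 Mu:2 Ld:1 B:1 rd:3 wr:1>
#1 ALU src=r2,r6 dispatched  <A:0 Mu:2 Ld:1 B:1 rd:1 wr:0>
#2 MEM src=r1,r2 held:RD_PORT  <A:0 Mu:2 Ld:1 B:1 rd:1 wr:0>
#3 ALU src=r5,r6 held:FU  <A:0 Mu:2 Ld:1 B:1 rd:1 wr:0>
#4 ALU src=r6,r7 held:FU  <A:0 Mu:2 Ld:1 B:1 rd:1 wr:0>
#5 ALU src=r2,r3 held:FU  <A:0 Mu:2 Ld:1 B:1 rd:1 wr:0>
#6 ALU src=r7,r6 held:FU  <A:0 Mu:2 Ld:1 B:1 rd:1 wr:0>

issued = [0, 1]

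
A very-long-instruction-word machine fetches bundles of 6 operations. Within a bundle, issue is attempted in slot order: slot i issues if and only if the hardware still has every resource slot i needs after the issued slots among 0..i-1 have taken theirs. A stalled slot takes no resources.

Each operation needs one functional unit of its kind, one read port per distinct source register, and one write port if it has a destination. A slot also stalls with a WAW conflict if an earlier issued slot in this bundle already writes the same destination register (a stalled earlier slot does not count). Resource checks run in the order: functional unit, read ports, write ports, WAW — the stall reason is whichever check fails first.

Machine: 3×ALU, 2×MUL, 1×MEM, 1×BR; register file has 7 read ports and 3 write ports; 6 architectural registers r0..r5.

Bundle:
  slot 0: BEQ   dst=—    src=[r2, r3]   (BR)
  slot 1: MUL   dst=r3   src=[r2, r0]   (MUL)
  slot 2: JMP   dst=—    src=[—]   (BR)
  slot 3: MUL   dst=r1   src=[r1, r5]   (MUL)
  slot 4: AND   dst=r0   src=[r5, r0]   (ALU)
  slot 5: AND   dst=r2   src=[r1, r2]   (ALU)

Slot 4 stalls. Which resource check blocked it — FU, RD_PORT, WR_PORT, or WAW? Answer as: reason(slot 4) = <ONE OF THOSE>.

reason(slot 4) = RD_PORT

(0) want 1×BR +2rd +0wr — yes → AL3|MU2|ME1|BR0|rd5|wr3
(1) want 1×MUL +2rd +1wr — yes → AL3|MU1|ME1|BR0|rd3|wr2
(2) want 1×BR +0rd +0wr — FU → AL3|MU1|ME1|BR0|rd3|wr2
(3) want 1×MUL +2rd +1wr — yes → AL3|MU0|ME1|BR0|rd1|wr1
(4) want 1×ALU +2rd +1wr — RD_PORT → AL3|MU0|ME1|BR0|rd1|wr1
(5) want 1×ALU +2rd +1wr — RD_PORT → AL3|MU0|ME1|BR0|rd1|wr1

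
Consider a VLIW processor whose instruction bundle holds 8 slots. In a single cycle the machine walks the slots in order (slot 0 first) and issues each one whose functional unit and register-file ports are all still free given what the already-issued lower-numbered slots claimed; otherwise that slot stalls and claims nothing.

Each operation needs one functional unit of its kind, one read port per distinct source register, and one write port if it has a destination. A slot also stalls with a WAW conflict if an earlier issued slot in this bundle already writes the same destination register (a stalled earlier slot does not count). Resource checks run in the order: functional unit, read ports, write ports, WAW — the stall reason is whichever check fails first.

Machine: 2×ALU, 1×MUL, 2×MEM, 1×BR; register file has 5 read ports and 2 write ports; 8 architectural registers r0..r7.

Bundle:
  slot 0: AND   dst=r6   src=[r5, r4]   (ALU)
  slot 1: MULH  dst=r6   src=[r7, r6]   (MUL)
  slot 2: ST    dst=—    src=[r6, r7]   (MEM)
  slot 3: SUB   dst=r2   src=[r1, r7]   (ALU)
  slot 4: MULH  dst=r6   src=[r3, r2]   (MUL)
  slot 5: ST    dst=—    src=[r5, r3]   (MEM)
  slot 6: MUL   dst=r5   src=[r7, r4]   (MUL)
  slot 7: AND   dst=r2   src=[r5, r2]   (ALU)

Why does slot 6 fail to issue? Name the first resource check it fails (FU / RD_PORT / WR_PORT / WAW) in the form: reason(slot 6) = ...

reason(slot 6) = RD_PORT

[0] ALU needs rd=2 wr=1: ok; after: ALU=1 MUL=1 MEM=2 BR=1, R=3, W=1
[1] MUL needs rd=2 wr=1: WAW; after: ALU=1 MUL=1 MEM=2 BR=1, R=3, W=1
[2] MEM needs rd=2 wr=0: ok; after: ALU=1 MUL=1 MEM=1 BR=1, R=1, W=1
[3] ALU needs rd=2 wr=1: RD_PORT; after: ALU=1 MUL=1 MEM=1 BR=1, R=1, W=1
[4] MUL needs rd=2 wr=1: RD_PORT; after: ALU=1 MUL=1 MEM=1 BR=1, R=1, W=1
[5] MEM needs rd=2 wr=0: RD_PORT; after: ALU=1 MUL=1 MEM=1 BR=1, R=1, W=1
[6] MUL needs rd=2 wr=1: RD_PORT; after: ALU=1 MUL=1 MEM=1 BR=1, R=1, W=1
[7] ALU needs rd=2 wr=1: RD_PORT; after: ALU=1 MUL=1 MEM=1 BR=1, R=1, W=1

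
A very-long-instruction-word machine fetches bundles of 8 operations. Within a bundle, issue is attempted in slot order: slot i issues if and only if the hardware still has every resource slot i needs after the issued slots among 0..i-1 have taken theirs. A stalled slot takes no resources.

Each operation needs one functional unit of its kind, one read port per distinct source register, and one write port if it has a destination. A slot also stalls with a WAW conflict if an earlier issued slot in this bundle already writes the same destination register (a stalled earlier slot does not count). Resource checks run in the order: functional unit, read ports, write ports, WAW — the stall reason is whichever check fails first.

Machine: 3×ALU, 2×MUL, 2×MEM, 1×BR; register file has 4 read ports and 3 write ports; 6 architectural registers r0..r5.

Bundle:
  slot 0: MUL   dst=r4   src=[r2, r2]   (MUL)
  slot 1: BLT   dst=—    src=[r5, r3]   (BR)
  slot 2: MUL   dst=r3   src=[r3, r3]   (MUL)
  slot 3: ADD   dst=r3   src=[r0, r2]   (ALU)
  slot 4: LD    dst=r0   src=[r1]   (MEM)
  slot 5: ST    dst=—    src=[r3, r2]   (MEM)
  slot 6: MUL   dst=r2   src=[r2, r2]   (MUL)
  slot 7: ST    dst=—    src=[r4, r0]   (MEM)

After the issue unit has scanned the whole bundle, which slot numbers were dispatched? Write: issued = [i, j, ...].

issued = [0, 1, 2]

#0 MUL src=r2,r2 dispatched  <A:3 Mu:1 Ld:2 B:1 rd:3 wr:2>
#1 BR src=r5,r3 dispatched  <A:3 Mu:1 Ld:2 B:0 rd:1 wr:2>
#2 MUL src=r3,r3 dispatched  <A:3 Mu:0 Ld:2 B:0 rd:0 wr:1>
#3 ALU src=r0,r2 held:RD_PORT  <A:3 Mu:0 Ld:2 B:0 rd:0 wr:1>
#4 MEM src=r1 held:RD_PORT  <A:3 Mu:0 Ld:2 B:0 rd:0 wr:1>
#5 MEM src=r3,r2 held:RD_PORT  <A:3 Mu:0 Ld:2 B:0 rd:0 wr:1>
#6 MUL src=r2,r2 held:FU  <A:3 Mu:0 Ld:2 B:0 rd:0 wr:1>
#7 MEM src=r4,r0 held:RD_PORT  <A:3 Mu:0 Ld:2 B:0 rd:0 wr:1>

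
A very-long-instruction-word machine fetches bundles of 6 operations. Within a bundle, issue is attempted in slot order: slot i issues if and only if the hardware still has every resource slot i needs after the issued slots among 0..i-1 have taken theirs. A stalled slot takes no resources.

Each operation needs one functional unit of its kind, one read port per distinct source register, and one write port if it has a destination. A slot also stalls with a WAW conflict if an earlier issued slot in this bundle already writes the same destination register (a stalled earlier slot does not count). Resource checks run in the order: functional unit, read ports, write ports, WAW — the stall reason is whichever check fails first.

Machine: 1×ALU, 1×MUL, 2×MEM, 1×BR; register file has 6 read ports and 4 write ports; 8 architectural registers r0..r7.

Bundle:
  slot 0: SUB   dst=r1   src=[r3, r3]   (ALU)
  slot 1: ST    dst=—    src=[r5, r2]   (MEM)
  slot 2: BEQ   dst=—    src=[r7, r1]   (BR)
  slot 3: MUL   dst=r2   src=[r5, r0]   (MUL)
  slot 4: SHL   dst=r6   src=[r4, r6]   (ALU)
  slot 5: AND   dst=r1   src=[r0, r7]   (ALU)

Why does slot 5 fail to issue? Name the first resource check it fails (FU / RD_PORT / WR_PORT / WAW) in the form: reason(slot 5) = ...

reason(slot 5) = FU

slot 0 (ALU): ISSUE — free A0,Mu1,Ld2,B1 rp5 wp3
slot 1 (MEM): ISSUE — free A0,Mu1,Ld1,B1 rp3 wp3
slot 2 (BR): ISSUE — free A0,Mu1,Ld1,B0 rp1 wp3
slot 3 (MUL): stall RD_PORT — free A0,Mu1,Ld1,B0 rp1 wp3
slot 4 (ALU): stall FU — free A0,Mu1,Ld1,B0 rp1 wp3
slot 5 (ALU): stall FU — free A0,Mu1,Ld1,B0 rp1 wp3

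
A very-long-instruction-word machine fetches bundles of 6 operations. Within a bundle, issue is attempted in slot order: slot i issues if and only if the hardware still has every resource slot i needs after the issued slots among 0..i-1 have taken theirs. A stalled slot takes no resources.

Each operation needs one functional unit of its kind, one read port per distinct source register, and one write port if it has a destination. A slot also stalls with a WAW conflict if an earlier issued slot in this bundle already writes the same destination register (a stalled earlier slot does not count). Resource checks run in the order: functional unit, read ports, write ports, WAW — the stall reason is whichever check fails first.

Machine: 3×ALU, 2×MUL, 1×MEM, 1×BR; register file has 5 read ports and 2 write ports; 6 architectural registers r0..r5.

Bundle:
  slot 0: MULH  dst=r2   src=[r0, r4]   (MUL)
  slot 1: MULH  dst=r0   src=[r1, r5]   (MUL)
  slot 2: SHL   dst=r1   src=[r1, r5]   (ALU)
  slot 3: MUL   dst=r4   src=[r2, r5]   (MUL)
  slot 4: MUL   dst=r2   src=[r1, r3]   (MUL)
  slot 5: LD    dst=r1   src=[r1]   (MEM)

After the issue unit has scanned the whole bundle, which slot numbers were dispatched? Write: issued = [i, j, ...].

issued = [0, 1]

[0] MUL needs rd=2 wr=1: ok; after: ALU=3 MUL=1 MEM=1 BR=1, R=3, W=1
[1] MUL needs rd=2 wr=1: ok; after: ALU=3 MUL=0 MEM=1 BR=1, R=1, W=0
[2] ALU needs rd=2 wr=1: RD_PORT; after: ALU=3 MUL=0 MEM=1 BR=1, R=1, W=0
[3] MUL needs rd=2 wr=1: FU; after: ALU=3 MUL=0 MEM=1 BR=1, R=1, W=0
[4] MUL needs rd=2 wr=1: FU; after: ALU=3 MUL=0 MEM=1 BR=1, R=1, W=0
[5] MEM needs rd=1 wr=1: WR_PORT; after: ALU=3 MUL=0 MEM=1 BR=1, R=1, W=0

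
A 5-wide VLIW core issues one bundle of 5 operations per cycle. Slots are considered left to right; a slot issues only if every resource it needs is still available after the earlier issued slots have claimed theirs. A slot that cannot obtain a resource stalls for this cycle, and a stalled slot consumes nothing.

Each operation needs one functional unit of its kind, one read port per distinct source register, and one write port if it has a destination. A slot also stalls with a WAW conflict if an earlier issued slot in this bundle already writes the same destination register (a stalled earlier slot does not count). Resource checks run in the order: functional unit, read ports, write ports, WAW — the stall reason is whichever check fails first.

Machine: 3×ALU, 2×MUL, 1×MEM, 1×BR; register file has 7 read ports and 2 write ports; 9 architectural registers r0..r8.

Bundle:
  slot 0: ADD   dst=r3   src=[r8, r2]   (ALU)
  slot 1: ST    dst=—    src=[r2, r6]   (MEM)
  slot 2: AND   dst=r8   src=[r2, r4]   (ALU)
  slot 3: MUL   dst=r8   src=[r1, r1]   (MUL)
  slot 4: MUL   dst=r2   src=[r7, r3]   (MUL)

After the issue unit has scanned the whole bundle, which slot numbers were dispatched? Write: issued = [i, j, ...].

#0 ALU src=r8,r2 dispatched  <A:2 Mu:2 Ld:1 B:1 rd:5 wr:1>
#1 MEM src=r2,r6 dispatched  <A:2 Mu:2 Ld:0 B:1 rd:3 wr:1>
#2 ALU src=r2,r4 dispatched  <A:1 Mu:2 Ld:0 B:1 rd:1 wr:0>
#3 MUL src=r1,r1 held:WR_PORT  <A:1 Mu:2 Ld:0 B:1 rd:1 wr:0>
#4 MUL src=r7,r3 held:RD_PORT  <A:1 Mu:2 Ld:0 B:1 rd:1 wr:0>

issued = [0, 1, 2]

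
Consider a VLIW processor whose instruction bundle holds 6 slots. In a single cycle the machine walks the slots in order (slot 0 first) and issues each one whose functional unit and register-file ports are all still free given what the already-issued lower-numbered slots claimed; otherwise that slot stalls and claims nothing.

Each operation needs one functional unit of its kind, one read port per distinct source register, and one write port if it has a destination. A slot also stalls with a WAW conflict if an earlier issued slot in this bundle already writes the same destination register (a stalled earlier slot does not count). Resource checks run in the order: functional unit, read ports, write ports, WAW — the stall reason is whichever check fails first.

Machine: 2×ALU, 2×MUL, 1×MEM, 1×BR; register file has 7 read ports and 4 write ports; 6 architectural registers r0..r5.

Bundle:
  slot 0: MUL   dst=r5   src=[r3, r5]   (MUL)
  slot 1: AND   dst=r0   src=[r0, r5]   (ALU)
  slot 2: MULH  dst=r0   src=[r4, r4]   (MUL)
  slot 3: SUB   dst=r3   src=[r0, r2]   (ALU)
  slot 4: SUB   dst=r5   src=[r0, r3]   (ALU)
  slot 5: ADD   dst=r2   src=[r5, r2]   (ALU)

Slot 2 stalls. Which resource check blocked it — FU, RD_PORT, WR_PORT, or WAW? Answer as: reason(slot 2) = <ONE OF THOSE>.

slot 0 (MUL): ISSUE — free A2,Mu1,Ld1,B1 rp5 wp3
slot 1 (ALU): ISSUE — free A1,Mu1,Ld1,B1 rp3 wp2
slot 2 (MUL): stall WAW — free A1,Mu1,Ld1,B1 rp3 wp2
slot 3 (ALU): ISSUE — free A0,Mu1,Ld1,B1 rp1 wp1
slot 4 (ALU): stall FU — free A0,Mu1,Ld1,B1 rp1 wp1
slot 5 (ALU): stall FU — free A0,Mu1,Ld1,B1 rp1 wp1

reason(slot 2) = WAW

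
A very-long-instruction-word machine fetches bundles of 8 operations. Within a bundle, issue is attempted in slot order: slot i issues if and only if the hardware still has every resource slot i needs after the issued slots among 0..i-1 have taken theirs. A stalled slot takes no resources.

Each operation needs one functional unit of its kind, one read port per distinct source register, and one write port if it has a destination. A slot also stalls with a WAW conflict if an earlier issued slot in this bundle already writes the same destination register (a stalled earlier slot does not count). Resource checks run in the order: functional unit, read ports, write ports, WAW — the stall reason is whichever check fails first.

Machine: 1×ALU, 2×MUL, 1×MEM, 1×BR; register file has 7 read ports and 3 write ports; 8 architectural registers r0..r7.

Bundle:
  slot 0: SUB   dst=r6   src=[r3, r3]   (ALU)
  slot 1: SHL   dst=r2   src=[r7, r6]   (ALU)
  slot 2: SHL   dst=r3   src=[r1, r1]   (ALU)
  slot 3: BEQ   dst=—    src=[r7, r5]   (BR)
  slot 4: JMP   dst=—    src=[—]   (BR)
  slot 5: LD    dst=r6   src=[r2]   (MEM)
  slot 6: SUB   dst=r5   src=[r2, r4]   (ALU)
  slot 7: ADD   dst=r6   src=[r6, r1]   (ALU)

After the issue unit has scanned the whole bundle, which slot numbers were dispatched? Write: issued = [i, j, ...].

issued = [0, 3]

slot 0 (ALU): ISSUE — free A0,Mu2,Ld1,B1 rp6 wp2
slot 1 (ALU): stall FU — free A0,Mu2,Ld1,B1 rp6 wp2
slot 2 (ALU): stall FU — free A0,Mu2,Ld1,B1 rp6 wp2
slot 3 (BR): ISSUE — free A0,Mu2,Ld1,B0 rp4 wp2
slot 4 (BR): stall FU — free A0,Mu2,Ld1,B0 rp4 wp2
slot 5 (MEM): stall WAW — free A0,Mu2,Ld1,B0 rp4 wp2
slot 6 (ALU): stall FU — free A0,Mu2,Ld1,B0 rp4 wp2
slot 7 (ALU): stall FU — free A0,Mu2,Ld1,B0 rp4 wp2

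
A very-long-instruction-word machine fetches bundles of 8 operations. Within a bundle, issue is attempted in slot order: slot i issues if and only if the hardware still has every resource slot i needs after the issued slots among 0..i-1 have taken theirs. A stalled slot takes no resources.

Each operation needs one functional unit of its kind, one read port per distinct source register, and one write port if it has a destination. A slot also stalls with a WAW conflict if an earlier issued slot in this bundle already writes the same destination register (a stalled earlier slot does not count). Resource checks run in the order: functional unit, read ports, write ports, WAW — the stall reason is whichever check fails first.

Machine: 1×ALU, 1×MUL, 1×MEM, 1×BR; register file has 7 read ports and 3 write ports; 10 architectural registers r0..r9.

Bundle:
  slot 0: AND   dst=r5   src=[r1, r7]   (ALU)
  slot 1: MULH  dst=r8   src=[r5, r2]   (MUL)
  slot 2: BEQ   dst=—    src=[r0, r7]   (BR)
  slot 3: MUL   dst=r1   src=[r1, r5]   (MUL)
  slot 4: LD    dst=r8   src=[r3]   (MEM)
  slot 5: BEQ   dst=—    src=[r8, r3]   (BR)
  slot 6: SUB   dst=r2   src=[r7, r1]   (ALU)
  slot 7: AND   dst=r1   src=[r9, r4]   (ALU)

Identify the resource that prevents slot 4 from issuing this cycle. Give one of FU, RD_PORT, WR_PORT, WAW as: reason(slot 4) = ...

reason(slot 4) = WAW

#0 ALU src=r1,r7 dispatched  <A:0 Mu:1 Ld:1 B:1 rd:5 wr:2>
#1 MUL src=r5,r2 dispatched  <A:0 Mu:0 Ld:1 B:1 rd:3 wr:1>
#2 BR src=r0,r7 dispatched  <A:0 Mu:0 Ld:1 B:0 rd:1 wr:1>
#3 MUL src=r1,r5 held:FU  <A:0 Mu:0 Ld:1 B:0 rd:1 wr:1>
#4 MEM src=r3 held:WAW  <A:0 Mu:0 Ld:1 B:0 rd:1 wr:1>
#5 BR src=r8,r3 held:FU  <A:0 Mu:0 Ld:1 B:0 rd:1 wr:1>
#6 ALU src=r7,r1 held:FU  <A:0 Mu:0 Ld:1 B:0 rd:1 wr:1>
#7 ALU src=r9,r4 held:FU  <A:0 Mu:0 Ld:1 B:0 rd:1 wr:1>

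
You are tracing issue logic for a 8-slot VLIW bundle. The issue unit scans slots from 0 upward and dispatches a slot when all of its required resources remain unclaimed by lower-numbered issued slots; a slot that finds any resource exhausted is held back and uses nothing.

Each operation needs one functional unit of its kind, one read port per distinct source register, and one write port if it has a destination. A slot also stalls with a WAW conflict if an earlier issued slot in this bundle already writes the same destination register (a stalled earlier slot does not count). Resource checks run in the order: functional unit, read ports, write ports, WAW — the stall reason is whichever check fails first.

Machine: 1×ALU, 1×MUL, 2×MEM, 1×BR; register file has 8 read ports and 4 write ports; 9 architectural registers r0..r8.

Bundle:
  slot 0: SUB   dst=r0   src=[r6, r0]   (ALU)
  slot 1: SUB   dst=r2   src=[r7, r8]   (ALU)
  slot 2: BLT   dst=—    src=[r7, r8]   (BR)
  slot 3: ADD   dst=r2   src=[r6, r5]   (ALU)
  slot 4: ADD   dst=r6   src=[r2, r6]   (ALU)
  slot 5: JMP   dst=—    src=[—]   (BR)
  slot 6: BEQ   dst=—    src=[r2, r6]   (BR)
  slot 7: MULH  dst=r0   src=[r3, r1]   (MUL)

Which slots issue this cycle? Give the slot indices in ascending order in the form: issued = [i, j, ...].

issued = [0, 2]

(0) want 1×ALU +2rd +1wr — yes → AL0|MU1|ME2|BR1|rd6|wr3
(1) want 1×ALU +2rd +1wr — FU → AL0|MU1|ME2|BR1|rd6|wr3
(2) want 1×BR +2rd +0wr — yes → AL0|MU1|ME2|BR0|rd4|wr3
(3) want 1×ALU +2rd +1wr — FU → AL0|MU1|ME2|BR0|rd4|wr3
(4) want 1×ALU +2rd +1wr — FU → AL0|MU1|ME2|BR0|rd4|wr3
(5) want 1×BR +0rd +0wr — FU → AL0|MU1|ME2|BR0|rd4|wr3
(6) want 1×BR +2rd +0wr — FU → AL0|MU1|ME2|BR0|rd4|wr3
(7) want 1×MUL +2rd +1wr — WAW → AL0|MU1|ME2|BR0|rd4|wr3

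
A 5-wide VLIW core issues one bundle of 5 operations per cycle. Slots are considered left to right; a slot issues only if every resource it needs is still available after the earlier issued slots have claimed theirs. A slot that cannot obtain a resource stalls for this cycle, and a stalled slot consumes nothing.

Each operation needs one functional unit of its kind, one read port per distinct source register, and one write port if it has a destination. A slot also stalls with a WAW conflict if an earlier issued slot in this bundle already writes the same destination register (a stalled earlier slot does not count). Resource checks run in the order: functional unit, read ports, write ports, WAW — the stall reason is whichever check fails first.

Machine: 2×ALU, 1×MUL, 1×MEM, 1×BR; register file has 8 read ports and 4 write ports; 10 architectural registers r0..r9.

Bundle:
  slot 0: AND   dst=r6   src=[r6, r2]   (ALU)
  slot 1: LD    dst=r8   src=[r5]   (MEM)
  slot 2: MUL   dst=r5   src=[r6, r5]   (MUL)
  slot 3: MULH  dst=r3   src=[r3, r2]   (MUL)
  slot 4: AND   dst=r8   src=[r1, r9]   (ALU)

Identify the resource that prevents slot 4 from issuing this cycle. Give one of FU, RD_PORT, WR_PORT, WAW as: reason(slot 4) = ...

  0. ALU→r6 ⇒ go  {1A/1Mu/1Ld/1B | 6r 3w}
  1. MEM→r8 ⇒ go  {1A/1Mu/0Ld/1B | 5r 2w}
  2. MUL→r5 ⇒ go  {1A/0Mu/0Ld/1B | 3r 1w}
  3. MUL→r3 ⇒ no(FU)  {1A/0Mu/0Ld/1B | 3r 1w}
  4. ALU→r8 ⇒ no(WAW)  {1A/0Mu/0Ld/1B | 3r 1w}

reason(slot 4) = WAW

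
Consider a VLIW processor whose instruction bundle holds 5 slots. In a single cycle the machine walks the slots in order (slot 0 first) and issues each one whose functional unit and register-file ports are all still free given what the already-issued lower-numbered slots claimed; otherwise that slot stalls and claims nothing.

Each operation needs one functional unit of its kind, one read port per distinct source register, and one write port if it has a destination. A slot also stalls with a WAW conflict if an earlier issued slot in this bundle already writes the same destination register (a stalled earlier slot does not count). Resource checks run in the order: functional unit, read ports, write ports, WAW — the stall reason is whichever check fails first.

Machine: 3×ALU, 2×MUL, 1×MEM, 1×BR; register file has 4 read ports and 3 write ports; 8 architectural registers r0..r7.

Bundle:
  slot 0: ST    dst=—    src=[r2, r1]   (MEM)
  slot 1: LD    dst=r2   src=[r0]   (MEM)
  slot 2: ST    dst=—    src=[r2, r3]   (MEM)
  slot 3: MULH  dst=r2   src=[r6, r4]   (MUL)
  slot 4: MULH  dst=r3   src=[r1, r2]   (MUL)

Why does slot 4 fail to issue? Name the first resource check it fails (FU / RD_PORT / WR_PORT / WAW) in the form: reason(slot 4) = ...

  0. MEM ⇒ go  {3A/2Mu/0Ld/1B | 2r 3w}
  1. MEM→r2 ⇒ no(FU)  {3A/2Mu/0Ld/1B | 2r 3w}
  2. MEM ⇒ no(FU)  {3A/2Mu/0Ld/1B | 2r 3w}
  3. MUL→r2 ⇒ go  {3A/1Mu/0Ld/1B | 0r 2w}
  4. MUL→r3 ⇒ no(RD_PORT)  {3A/1Mu/0Ld/1B | 0r 2w}

reason(slot 4) = RD_PORT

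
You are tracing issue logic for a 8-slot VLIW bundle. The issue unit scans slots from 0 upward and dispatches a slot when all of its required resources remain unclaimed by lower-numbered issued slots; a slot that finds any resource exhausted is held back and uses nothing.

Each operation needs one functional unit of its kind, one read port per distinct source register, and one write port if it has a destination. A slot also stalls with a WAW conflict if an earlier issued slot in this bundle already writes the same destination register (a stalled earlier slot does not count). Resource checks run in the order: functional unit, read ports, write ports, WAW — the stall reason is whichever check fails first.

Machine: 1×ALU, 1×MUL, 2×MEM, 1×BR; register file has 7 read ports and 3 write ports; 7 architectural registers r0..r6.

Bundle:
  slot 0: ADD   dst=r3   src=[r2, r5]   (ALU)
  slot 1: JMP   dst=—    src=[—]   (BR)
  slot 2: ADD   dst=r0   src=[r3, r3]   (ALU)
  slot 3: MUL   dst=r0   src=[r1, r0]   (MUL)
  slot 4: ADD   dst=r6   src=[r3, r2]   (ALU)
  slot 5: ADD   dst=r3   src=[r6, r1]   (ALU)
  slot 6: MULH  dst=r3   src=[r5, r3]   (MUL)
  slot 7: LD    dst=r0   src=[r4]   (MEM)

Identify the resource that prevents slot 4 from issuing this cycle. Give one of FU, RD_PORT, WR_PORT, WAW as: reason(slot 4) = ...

reason(slot 4) = FU

  0. ALU→r3 ⇒ go  {0A/1Mu/2Ld/1B | 5r 2w}
  1. BR ⇒ go  {0A/1Mu/2Ld/0B | 5r 2w}
  2. ALU→r0 ⇒ no(FU)  {0A/1Mu/2Ld/0B | 5r 2w}
  3. MUL→r0 ⇒ go  {0A/0Mu/2Ld/0B | 3r 1w}
  4. ALU→r6 ⇒ no(FU)  {0A/0Mu/2Ld/0B | 3r 1w}
  5. ALU→r3 ⇒ no(FU)  {0A/0Mu/2Ld/0B | 3r 1w}
  6. MUL→r3 ⇒ no(FU)  {0A/0Mu/2Ld/0B | 3r 1w}
  7. MEM→r0 ⇒ no(WAW)  {0A/0Mu/2Ld/0B | 3r 1w}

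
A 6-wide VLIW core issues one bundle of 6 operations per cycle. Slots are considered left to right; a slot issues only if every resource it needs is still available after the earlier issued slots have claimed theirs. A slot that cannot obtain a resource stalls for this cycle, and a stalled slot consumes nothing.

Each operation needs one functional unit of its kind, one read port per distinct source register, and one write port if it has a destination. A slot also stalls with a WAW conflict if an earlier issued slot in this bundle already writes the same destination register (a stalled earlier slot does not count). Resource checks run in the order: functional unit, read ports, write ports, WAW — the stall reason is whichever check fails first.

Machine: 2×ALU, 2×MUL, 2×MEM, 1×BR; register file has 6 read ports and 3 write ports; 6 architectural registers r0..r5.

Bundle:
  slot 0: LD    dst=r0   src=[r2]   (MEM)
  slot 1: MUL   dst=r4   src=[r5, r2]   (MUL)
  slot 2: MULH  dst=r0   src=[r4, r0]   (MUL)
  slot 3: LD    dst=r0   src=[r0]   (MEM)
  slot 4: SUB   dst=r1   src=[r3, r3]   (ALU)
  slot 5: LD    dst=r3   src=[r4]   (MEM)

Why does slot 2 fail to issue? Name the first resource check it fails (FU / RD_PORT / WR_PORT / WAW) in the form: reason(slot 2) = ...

reason(slot 2) = WAW

slot 0 (MEM): ISSUE — free A2,Mu2,Ld1,B1 rp5 wp2
slot 1 (MUL): ISSUE — free A2,Mu1,Ld1,B1 rp3 wp1
slot 2 (MUL): stall WAW — free A2,Mu1,Ld1,B1 rp3 wp1
slot 3 (MEM): stall WAW — free A2,Mu1,Ld1,B1 rp3 wp1
slot 4 (ALU): ISSUE — free A1,Mu1,Ld1,B1 rp2 wp0
slot 5 (MEM): stall WR_PORT — free A1,Mu1,Ld1,B1 rp2 wp0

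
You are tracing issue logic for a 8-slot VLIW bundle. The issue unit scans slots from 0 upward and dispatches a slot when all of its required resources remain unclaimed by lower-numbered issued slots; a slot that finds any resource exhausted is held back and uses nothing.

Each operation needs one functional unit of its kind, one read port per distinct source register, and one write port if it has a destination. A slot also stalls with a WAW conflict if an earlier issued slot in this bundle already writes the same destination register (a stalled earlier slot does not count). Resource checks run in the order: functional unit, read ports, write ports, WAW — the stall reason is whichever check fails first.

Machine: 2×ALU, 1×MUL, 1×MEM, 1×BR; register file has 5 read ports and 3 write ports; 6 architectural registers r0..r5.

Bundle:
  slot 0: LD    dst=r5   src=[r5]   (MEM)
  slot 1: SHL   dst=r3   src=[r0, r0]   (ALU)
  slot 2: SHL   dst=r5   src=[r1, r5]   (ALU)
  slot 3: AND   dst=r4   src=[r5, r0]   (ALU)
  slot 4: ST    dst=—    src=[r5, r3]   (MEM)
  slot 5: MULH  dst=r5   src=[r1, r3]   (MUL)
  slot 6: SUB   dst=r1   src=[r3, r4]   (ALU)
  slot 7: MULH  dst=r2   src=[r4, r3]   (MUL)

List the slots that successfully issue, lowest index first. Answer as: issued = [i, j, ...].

issued = [0, 1, 3]

(0) want 1×MEM +1rd +1wr — yes → AL2|MU1|ME0|BR1|rd4|wr2
(1) want 1×ALU +1rd +1wr — yes → AL1|MU1|ME0|BR1|rd3|wr1
(2) want 1×ALU +2rd +1wr — WAW → AL1|MU1|ME0|BR1|rd3|wr1
(3) want 1×ALU +2rd +1wr — yes → AL0|MU1|ME0|BR1|rd1|wr0
(4) want 1×MEM +2rd +0wr — FU → AL0|MU1|ME0|BR1|rd1|wr0
(5) want 1×MUL +2rd +1wr — RD_PORT → AL0|MU1|ME0|BR1|rd1|wr0
(6) want 1×ALU +2rd +1wr — FU → AL0|MU1|ME0|BR1|rd1|wr0
(7) want 1×MUL +2rd +1wr — RD_PORT → AL0|MU1|ME0|BR1|rd1|wr0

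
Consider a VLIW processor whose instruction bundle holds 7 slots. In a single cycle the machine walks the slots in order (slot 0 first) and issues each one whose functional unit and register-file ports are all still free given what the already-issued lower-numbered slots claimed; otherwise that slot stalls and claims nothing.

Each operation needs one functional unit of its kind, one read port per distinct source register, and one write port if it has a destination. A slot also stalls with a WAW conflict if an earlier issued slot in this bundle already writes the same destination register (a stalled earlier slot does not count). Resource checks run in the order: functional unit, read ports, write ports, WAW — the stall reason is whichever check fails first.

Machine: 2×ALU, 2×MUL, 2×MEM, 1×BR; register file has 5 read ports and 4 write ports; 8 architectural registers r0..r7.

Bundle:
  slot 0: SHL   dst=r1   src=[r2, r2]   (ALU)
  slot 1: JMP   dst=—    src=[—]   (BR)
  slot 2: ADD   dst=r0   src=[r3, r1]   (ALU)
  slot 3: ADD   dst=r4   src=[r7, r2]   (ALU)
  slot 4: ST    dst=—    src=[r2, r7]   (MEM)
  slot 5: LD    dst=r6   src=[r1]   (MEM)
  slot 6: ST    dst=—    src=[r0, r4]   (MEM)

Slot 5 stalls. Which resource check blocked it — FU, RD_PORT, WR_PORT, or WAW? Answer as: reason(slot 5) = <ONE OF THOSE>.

reason(slot 5) = RD_PORT

(0) want 1×ALU +1rd +1wr — yes → AL1|MU2|ME2|BR1|rd4|wr3
(1) want 1×BR +0rd +0wr — yes → AL1|MU2|ME2|BR0|rd4|wr3
(2) want 1×ALU +2rd +1wr — yes → AL0|MU2|ME2|BR0|rd2|wr2
(3) want 1×ALU +2rd +1wr — FU → AL0|MU2|ME2|BR0|rd2|wr2
(4) want 1×MEM +2rd +0wr — yes → AL0|MU2|ME1|BR0|rd0|wr2
(5) want 1×MEM +1rd +1wr — RD_PORT → AL0|MU2|ME1|BR0|rd0|wr2
(6) want 1×MEM +2rd +0wr — RD_PORT → AL0|MU2|ME1|BR0|rd0|wr2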